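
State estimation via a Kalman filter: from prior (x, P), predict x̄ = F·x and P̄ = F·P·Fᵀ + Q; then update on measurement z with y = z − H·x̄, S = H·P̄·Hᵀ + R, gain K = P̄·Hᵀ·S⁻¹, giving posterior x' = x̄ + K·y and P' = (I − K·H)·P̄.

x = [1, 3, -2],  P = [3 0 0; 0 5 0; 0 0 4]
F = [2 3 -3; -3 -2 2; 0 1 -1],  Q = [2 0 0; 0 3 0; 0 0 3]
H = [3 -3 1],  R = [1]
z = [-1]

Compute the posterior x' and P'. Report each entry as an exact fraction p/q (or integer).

x' = [197/757, 527/757, 257/757]
P' = [2219/757 2520/757 1035/757; 2520/757 3306/757 2250/757; 1035/757 2250/757 14727/3028]

x̄ = F·x = [17, -13, 5]
P̄ = F·P·Fᵀ + Q = [95 -72 27; -72 66 -18; 27 -18 12]
y = z − H·x̄ = [-96]
S = H·P̄·Hᵀ + R = [3028]
K = P̄·Hᵀ·S⁻¹ = [132/757; -108/757; 147/3028]
x' = x̄ + K·y = [197/757, 527/757, 257/757]
P' = (I − K·H)·P̄ = [2219/757 2520/757 1035/757; 2520/757 3306/757 2250/757; 1035/757 2250/757 14727/3028]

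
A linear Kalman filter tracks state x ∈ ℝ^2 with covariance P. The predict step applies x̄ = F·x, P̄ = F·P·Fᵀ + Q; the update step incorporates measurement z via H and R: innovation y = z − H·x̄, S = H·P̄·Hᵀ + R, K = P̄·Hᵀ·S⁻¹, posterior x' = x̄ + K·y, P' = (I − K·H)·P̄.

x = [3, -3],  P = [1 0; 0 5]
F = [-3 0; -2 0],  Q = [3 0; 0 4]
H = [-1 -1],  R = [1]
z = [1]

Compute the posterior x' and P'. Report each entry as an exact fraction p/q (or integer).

x̄ = F·x = [-9, -6]
P̄ = F·P·Fᵀ + Q = [12 6; 6 8]
y = z − H·x̄ = [-14]
S = H·P̄·Hᵀ + R = [33]
K = P̄·Hᵀ·S⁻¹ = [-6/11; -14/33]
x' = x̄ + K·y = [-15/11, -2/33]
P' = (I − K·H)·P̄ = [24/11 -18/11; -18/11 68/33]

x' = [-15/11, -2/33]
P' = [24/11 -18/11; -18/11 68/33]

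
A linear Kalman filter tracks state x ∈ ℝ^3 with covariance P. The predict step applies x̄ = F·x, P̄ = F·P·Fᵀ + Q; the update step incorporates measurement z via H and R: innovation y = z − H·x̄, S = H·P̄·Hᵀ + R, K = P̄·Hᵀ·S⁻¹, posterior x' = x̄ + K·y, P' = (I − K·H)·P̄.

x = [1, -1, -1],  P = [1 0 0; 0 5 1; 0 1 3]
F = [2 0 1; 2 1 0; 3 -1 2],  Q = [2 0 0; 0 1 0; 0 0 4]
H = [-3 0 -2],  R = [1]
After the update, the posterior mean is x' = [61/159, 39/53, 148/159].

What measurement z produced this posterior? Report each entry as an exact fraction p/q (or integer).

x̄ = F·x = [1, 1, 2]
P̄ = F·P·Fᵀ + Q = [9 5 11; 5 10 3; 11 3 26]
S = H·P̄·Hᵀ + R = [318]
K = P̄·Hᵀ·S⁻¹ = [-49/318; -7/106; -85/318]
x' − x̄ = [-98/159, -14/53, -170/159] = K·y
y = (KᵀK)⁻¹·Kᵀ·(x' − x̄) = [4]
z = y + H·x̄ = [4] + [-7] = [-3]

z = [-3]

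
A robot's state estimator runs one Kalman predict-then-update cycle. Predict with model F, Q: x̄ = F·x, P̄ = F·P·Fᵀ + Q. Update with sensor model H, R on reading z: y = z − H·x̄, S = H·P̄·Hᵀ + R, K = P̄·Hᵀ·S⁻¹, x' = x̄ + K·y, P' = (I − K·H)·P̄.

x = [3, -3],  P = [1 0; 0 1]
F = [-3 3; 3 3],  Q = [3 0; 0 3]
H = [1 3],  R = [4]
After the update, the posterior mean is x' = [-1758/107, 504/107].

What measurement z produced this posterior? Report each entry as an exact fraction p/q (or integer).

z = [-2]

x̄ = F·x = [-18, 0]
P̄ = F·P·Fᵀ + Q = [21 0; 0 21]
S = H·P̄·Hᵀ + R = [214]
K = P̄·Hᵀ·S⁻¹ = [21/214; 63/214]
x' − x̄ = [168/107, 504/107] = K·y
y = (KᵀK)⁻¹·Kᵀ·(x' − x̄) = [16]
z = y + H·x̄ = [16] + [-18] = [-2]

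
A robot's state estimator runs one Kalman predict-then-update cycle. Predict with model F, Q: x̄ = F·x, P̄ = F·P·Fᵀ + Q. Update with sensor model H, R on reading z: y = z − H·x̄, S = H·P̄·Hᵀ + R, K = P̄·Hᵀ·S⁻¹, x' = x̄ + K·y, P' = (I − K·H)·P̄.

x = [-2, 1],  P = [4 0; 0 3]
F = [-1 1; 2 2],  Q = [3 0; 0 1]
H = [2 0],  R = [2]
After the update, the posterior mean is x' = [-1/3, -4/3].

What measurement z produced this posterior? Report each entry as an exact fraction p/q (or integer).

z = [-1]

x̄ = F·x = [3, -2]
P̄ = F·P·Fᵀ + Q = [10 -2; -2 29]
S = H·P̄·Hᵀ + R = [42]
K = P̄·Hᵀ·S⁻¹ = [10/21; -2/21]
x' − x̄ = [-10/3, 2/3] = K·y
y = (KᵀK)⁻¹·Kᵀ·(x' − x̄) = [-7]
z = y + H·x̄ = [-7] + [6] = [-1]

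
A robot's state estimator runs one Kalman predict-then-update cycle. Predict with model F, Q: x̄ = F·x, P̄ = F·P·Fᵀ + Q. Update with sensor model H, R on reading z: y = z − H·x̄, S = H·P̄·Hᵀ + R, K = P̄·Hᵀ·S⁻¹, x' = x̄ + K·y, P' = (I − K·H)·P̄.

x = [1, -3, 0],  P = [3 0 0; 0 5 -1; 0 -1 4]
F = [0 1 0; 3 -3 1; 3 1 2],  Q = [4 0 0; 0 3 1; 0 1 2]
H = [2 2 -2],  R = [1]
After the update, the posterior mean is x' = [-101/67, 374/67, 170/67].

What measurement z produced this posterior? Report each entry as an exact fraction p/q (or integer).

x̄ = F·x = [-3, 12, 0]
P̄ = F·P·Fᵀ + Q = [9 -16 3; -16 85 26; 3 26 46]
S = H·P̄·Hᵀ + R = [201]
K = P̄·Hᵀ·S⁻¹ = [-20/201; 86/201; -34/201]
x' − x̄ = [100/67, -430/67, 170/67] = K·y
y = (KᵀK)⁻¹·Kᵀ·(x' − x̄) = [-15]
z = y + H·x̄ = [-15] + [18] = [3]

z = [3]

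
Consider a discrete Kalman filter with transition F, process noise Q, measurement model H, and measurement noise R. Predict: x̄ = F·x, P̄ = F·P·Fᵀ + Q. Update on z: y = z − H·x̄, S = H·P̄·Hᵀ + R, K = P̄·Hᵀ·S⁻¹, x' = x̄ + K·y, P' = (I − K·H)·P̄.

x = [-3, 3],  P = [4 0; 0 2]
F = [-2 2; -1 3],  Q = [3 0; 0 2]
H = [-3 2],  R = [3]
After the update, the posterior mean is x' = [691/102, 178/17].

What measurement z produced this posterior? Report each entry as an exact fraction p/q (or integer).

x̄ = F·x = [12, 12]
P̄ = F·P·Fᵀ + Q = [27 20; 20 24]
S = H·P̄·Hᵀ + R = [102]
K = P̄·Hᵀ·S⁻¹ = [-41/102; -2/17]
x' − x̄ = [-533/102, -26/17] = K·y
y = (KᵀK)⁻¹·Kᵀ·(x' − x̄) = [13]
z = y + H·x̄ = [13] + [-12] = [1]

z = [1]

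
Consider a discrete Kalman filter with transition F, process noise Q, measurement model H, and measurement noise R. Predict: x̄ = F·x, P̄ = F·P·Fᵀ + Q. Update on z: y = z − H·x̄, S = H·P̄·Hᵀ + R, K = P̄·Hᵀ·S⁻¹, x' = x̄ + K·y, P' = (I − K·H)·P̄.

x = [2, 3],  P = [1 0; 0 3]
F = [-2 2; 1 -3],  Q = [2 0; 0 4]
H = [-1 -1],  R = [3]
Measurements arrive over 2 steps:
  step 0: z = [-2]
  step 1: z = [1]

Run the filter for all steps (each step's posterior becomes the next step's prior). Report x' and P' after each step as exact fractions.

step 0: x' = [12/13, -7/13], P' = [230/13 -236/13; -236/13 272/13]
step 1: x' = [-394/147, 271/147], P' = [44090/147 -44264/147; -44264/147 44762/147]

step 0: x̄ = F·x = [2, -7]
step 0: P̄ = F·P·Fᵀ + Q = [18 -20; -20 32]
step 0: y = z − H·x̄ = [-7]
step 0: S = H·P̄·Hᵀ + R = [13]
step 0: K = P̄·Hᵀ·S⁻¹ = [2/13; -12/13]
step 0: x' = x̄ + K·y = [12/13, -7/13]
step 0: P' = (I − K·H)·P̄ = [230/13 -236/13; -236/13 272/13]
step 1: x̄ = F·x = [-38/13, 33/13]
step 1: P̄ = F·P·Fᵀ + Q = [3922/13 -3980/13; -3980/13 4146/13]
step 1: y = z − H·x̄ = [8/13]
step 1: S = H·P̄·Hᵀ + R = [147/13]
step 1: K = P̄·Hᵀ·S⁻¹ = [58/147; -166/147]
step 1: x' = x̄ + K·y = [-394/147, 271/147]
step 1: P' = (I − K·H)·P̄ = [44090/147 -44264/147; -44264/147 44762/147]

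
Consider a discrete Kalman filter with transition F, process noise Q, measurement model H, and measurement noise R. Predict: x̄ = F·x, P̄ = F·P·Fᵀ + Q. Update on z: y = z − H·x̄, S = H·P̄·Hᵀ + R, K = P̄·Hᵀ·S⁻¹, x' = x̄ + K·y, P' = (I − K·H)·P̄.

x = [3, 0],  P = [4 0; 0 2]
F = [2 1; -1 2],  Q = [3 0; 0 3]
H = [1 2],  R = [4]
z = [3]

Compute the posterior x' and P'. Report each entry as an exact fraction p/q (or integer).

x̄ = F·x = [6, -3]
P̄ = F·P·Fᵀ + Q = [21 -4; -4 15]
y = z − H·x̄ = [3]
S = H·P̄·Hᵀ + R = [69]
K = P̄·Hᵀ·S⁻¹ = [13/69; 26/69]
x' = x̄ + K·y = [151/23, -43/23]
P' = (I − K·H)·P̄ = [1280/69 -614/69; -614/69 359/69]

x' = [151/23, -43/23]
P' = [1280/69 -614/69; -614/69 359/69]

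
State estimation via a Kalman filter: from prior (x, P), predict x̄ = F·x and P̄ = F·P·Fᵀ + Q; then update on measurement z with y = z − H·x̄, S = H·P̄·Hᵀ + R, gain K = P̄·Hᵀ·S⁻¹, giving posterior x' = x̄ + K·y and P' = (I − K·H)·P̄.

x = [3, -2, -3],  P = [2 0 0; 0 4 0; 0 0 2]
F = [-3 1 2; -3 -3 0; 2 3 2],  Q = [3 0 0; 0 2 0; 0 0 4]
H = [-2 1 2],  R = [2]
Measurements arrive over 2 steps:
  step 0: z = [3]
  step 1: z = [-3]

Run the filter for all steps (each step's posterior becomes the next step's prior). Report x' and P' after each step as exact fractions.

step 0: x̄ = F·x = [-17, -3, -6]
step 0: P̄ = F·P·Fᵀ + Q = [33 6 8; 6 56 -48; 8 -48 56]
step 0: y = z − H·x̄ = [-16]
step 0: S = H·P̄·Hᵀ + R = [134]
step 0: K = P̄·Hᵀ·S⁻¹ = [-22/67; -26/67; 24/67]
step 0: x' = x̄ + K·y = [-787/67, 215/67, -786/67]
step 0: P' = (I − K·H)·P̄ = [1243/67 -742/67 1592/67; -742/67 2400/67 -1968/67; 1592/67 -1968/67 2600/67]
step 1: x̄ = F·x = [1004/67, 1716/67, -2501/67]
step 1: P̄ = F·P·Fᵀ + Q = [1664/67 1791/67 -3592/67; 1791/67 19565/67 -15672/67; -3592/67 -15672/67 17456/67]
step 1: y = z − H·x̄ = [5093/67]
step 1: S = H·P̄·Hᵀ + R = [55063/67]
step 1: K = P̄·Hᵀ·S⁻¹ = [-513/3239; -15361/55063; 26424/55063]
step 1: x' = x̄ + K·y = [9541/3239, 242605/55063, -46793/55063]
step 1: P' = (I − K·H)·P̄ = [13669/3239 -31032/3239 28672/3239; -31032/3239 12557422/55063 -6821616/55063; 28672/3239 -6821616/55063 3924656/55063]

step 0: x' = [-787/67, 215/67, -786/67], P' = [1243/67 -742/67 1592/67; -742/67 2400/67 -1968/67; 1592/67 -1968/67 2600/67]
step 1: x' = [9541/3239, 242605/55063, -46793/55063], P' = [13669/3239 -31032/3239 28672/3239; -31032/3239 12557422/55063 -6821616/55063; 28672/3239 -6821616/55063 3924656/55063]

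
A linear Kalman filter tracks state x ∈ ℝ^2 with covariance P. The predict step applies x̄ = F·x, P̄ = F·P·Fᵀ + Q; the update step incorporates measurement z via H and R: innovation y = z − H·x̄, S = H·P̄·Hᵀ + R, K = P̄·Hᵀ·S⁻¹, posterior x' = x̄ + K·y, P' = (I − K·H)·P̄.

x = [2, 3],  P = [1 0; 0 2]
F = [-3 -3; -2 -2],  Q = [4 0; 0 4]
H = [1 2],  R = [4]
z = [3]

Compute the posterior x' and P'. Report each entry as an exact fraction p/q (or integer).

x' = [-1/9, 10/9]
P' = [812/171 -272/171; -272/171 236/171]

x̄ = F·x = [-15, -10]
P̄ = F·P·Fᵀ + Q = [31 18; 18 16]
y = z − H·x̄ = [38]
S = H·P̄·Hᵀ + R = [171]
K = P̄·Hᵀ·S⁻¹ = [67/171; 50/171]
x' = x̄ + K·y = [-1/9, 10/9]
P' = (I − K·H)·P̄ = [812/171 -272/171; -272/171 236/171]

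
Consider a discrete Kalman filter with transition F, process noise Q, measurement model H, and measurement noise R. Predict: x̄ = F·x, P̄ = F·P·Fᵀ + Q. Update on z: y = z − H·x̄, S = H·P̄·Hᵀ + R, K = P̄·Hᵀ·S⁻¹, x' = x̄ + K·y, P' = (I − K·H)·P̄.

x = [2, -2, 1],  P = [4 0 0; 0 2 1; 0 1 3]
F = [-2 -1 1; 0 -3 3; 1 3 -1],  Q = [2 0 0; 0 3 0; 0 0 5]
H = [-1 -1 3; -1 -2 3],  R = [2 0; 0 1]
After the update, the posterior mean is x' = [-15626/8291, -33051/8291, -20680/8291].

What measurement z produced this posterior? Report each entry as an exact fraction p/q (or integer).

z = [-3, 3]

x̄ = F·x = [-1, 9, -5]
P̄ = F·P·Fᵀ + Q = [21 9 -13; 9 30 -15; -13 -15 24]
S = H·P̄·Hᵀ + R = [455 537; 537 652]
K = P̄·Hᵀ·S⁻¹ = [-3102/8291 1563/8291; 6450/8291 -6762/8291; 3445/8291 -1375/8291]
x' − x̄ = [-7335/8291, -107670/8291, 20775/8291] = K·y
y = (KᵀK)⁻¹·Kᵀ·(x' − x̄) = [20, 35]
z = y + H·x̄ = [20, 35] + [-23, -32] = [-3, 3]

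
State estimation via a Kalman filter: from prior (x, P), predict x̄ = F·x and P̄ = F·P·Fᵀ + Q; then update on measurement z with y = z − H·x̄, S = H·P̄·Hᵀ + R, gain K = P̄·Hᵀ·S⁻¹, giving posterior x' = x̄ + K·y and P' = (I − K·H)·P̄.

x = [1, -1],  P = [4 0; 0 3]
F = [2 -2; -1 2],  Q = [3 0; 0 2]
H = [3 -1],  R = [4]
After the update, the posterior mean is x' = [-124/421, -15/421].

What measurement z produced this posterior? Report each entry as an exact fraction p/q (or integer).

z = [-1]

x̄ = F·x = [4, -3]
P̄ = F·P·Fᵀ + Q = [31 -20; -20 18]
S = H·P̄·Hᵀ + R = [421]
K = P̄·Hᵀ·S⁻¹ = [113/421; -78/421]
x' − x̄ = [-1808/421, 1248/421] = K·y
y = (KᵀK)⁻¹·Kᵀ·(x' − x̄) = [-16]
z = y + H·x̄ = [-16] + [15] = [-1]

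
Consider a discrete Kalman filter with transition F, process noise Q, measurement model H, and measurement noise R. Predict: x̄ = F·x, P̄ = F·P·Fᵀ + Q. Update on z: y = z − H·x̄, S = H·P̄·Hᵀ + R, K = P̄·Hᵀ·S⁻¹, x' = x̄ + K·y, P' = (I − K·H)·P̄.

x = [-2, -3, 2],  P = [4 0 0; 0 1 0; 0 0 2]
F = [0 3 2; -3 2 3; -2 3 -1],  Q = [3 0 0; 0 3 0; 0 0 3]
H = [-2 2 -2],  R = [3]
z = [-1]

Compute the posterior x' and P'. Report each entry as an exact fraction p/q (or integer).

x' = [-237/151, -500/151, -243/151]
P' = [2824/151 3250/151 447/151; 3250/151 7767/151 4460/151; 447/151 4460/151 4046/151]

x̄ = F·x = [-5, 6, -7]
P̄ = F·P·Fᵀ + Q = [20 18 5; 18 61 24; 5 24 30]
y = z − H·x̄ = [-37]
S = H·P̄·Hᵀ + R = [151]
K = P̄·Hᵀ·S⁻¹ = [-14/151; 38/151; -22/151]
x' = x̄ + K·y = [-237/151, -500/151, -243/151]
P' = (I − K·H)·P̄ = [2824/151 3250/151 447/151; 3250/151 7767/151 4460/151; 447/151 4460/151 4046/151]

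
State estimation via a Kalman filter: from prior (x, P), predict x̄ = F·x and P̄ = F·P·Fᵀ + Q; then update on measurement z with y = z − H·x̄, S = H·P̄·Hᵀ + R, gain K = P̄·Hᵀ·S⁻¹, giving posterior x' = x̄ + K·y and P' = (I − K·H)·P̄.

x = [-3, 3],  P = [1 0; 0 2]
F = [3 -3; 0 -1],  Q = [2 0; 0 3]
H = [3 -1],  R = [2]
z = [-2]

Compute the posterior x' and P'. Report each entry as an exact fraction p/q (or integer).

x̄ = F·x = [-18, -3]
P̄ = F·P·Fᵀ + Q = [29 6; 6 5]
y = z − H·x̄ = [49]
S = H·P̄·Hᵀ + R = [232]
K = P̄·Hᵀ·S⁻¹ = [81/232; 13/232]
x' = x̄ + K·y = [-207/232, -59/232]
P' = (I − K·H)·P̄ = [167/232 339/232; 339/232 991/232]

x' = [-207/232, -59/232]
P' = [167/232 339/232; 339/232 991/232]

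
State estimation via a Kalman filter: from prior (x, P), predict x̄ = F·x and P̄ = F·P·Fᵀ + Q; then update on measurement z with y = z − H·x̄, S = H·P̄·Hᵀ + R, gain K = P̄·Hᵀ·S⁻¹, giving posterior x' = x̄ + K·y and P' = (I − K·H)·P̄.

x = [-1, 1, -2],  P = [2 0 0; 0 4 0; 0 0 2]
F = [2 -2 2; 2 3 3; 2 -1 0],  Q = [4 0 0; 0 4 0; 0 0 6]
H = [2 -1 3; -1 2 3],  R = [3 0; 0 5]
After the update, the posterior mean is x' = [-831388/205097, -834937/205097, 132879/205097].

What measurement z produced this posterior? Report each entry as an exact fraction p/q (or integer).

z = [-2, -2]

x̄ = F·x = [-8, -5, -3]
P̄ = F·P·Fᵀ + Q = [36 -4 16; -4 66 -4; 16 -4 18]
S = H·P̄·Hᵀ + R = [607 -26; -26 339]
K = P̄·Hᵀ·S⁻¹ = [42140/205097 5652/205097; -25930/205097 73032/205097; 31290/205097 20550/205097]
x' − x̄ = [809388/205097, 190548/205097, 748170/205097] = K·y
y = (KᵀK)⁻¹·Kᵀ·(x' − x̄) = [18, 9]
z = y + H·x̄ = [18, 9] + [-20, -11] = [-2, -2]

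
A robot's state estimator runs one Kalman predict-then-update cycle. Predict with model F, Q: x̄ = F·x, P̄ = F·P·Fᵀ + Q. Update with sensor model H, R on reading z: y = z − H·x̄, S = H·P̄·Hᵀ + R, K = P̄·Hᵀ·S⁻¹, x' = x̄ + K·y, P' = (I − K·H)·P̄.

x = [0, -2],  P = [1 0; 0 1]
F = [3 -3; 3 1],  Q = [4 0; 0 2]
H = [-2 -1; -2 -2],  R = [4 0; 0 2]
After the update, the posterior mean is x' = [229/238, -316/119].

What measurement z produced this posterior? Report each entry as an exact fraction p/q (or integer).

z = [2, 3]

x̄ = F·x = [6, -2]
P̄ = F·P·Fᵀ + Q = [22 6; 6 12]
S = H·P̄·Hᵀ + R = [128 148; 148 186]
K = P̄·Hᵀ·S⁻¹ = [-253/476 29/238; 54/119 -66/119]
x' − x̄ = [-1199/238, -78/119] = K·y
y = (KᵀK)⁻¹·Kᵀ·(x' − x̄) = [12, 11]
z = y + H·x̄ = [12, 11] + [-10, -8] = [2, 3]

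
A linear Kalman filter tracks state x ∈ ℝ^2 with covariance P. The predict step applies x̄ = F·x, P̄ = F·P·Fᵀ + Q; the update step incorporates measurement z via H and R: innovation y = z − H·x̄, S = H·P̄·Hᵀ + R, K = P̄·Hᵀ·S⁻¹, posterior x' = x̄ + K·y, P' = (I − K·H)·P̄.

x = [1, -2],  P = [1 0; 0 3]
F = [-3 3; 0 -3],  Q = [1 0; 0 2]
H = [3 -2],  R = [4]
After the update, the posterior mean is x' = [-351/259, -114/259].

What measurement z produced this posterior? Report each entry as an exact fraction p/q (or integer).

x̄ = F·x = [-9, 6]
P̄ = F·P·Fᵀ + Q = [37 -27; -27 29]
S = H·P̄·Hᵀ + R = [777]
K = P̄·Hᵀ·S⁻¹ = [55/259; -139/777]
x' − x̄ = [1980/259, -1668/259] = K·y
y = (KᵀK)⁻¹·Kᵀ·(x' − x̄) = [36]
z = y + H·x̄ = [36] + [-39] = [-3]

z = [-3]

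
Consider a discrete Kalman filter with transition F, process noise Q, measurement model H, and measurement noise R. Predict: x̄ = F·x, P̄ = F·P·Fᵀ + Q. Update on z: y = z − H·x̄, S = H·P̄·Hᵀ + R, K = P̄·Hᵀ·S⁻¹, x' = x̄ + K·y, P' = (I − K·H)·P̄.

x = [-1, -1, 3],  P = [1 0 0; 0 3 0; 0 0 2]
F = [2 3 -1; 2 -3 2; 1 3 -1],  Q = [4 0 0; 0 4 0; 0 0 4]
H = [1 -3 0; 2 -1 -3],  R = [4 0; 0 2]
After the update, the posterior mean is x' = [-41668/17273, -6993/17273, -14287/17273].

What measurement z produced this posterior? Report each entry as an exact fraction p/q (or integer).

x̄ = F·x = [-8, 7, -7]
P̄ = F·P·Fᵀ + Q = [37 -27 31; -27 43 -29; 31 -29 34]
S = H·P̄·Hᵀ + R = [590 38; 38 61]
K = P̄·Hᵀ·S⁻¹ = [3447/17273 118/17273; -4568/17273 14/17273; 3808/17273 -5487/17273]
x' − x̄ = [96516/17273, -127904/17273, 106624/17273] = K·y
y = (KᵀK)⁻¹·Kᵀ·(x' − x̄) = [28, 0]
z = y + H·x̄ = [28, 0] + [-29, -2] = [-1, -2]

z = [-1, -2]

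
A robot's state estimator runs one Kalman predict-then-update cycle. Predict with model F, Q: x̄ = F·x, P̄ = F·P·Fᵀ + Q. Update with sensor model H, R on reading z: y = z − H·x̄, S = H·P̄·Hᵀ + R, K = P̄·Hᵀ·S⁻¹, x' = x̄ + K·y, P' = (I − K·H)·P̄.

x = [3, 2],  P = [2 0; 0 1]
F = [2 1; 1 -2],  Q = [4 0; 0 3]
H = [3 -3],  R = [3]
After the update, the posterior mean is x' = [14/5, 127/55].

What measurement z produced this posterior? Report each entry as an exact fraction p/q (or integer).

x̄ = F·x = [8, -1]
P̄ = F·P·Fᵀ + Q = [13 2; 2 9]
S = H·P̄·Hᵀ + R = [165]
K = P̄·Hᵀ·S⁻¹ = [1/5; -7/55]
x' − x̄ = [-26/5, 182/55] = K·y
y = (KᵀK)⁻¹·Kᵀ·(x' − x̄) = [-26]
z = y + H·x̄ = [-26] + [27] = [1]

z = [1]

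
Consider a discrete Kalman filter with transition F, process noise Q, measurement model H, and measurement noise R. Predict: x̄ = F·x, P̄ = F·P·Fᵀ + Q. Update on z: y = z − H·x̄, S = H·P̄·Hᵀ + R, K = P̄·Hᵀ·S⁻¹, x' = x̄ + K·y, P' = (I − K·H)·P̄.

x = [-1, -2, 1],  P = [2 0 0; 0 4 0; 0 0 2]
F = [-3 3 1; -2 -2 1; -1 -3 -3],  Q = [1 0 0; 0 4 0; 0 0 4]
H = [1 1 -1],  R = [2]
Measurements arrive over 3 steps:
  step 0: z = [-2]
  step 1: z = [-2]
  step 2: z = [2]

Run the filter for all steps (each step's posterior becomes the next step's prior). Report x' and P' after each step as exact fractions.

step 0: x̄ = F·x = [-2, 7, 4]
step 0: P̄ = F·P·Fᵀ + Q = [57 -10 -36; -10 30 22; -36 22 60]
step 0: y = z − H·x̄ = [-3]
step 0: S = H·P̄·Hᵀ + R = [157]
step 0: K = P̄·Hᵀ·S⁻¹ = [83/157; -2/157; -74/157]
step 0: x' = x̄ + K·y = [-563/157, 1105/157, 850/157]
step 0: P' = (I − K·H)·P̄ = [2060/157 -1404/157 490/157; -1404/157 4706/157 3306/157; 490/157 3306/157 3944/157]
step 1: x̄ = F·x = [5854/157, -234/157, -5302/157]
step 1: P̄ = F·P·Fᵀ + Q = [107163/157 -11076/157 -92182/157; -11076/157 5220/157 21660/157; -92182/157 21660/157 134562/157]
step 1: y = z − H·x̄ = [-11236/157]
step 1: S = H·P̄·Hᵀ + R = [366151/157]
step 1: K = P̄·Hᵀ·S⁻¹ = [188269/366151; -27516/366151; -205084/366151]
step 1: x' = x̄ + K·y = [178710/366151, 1423506/366151, 2312046/366151]
step 1: P' = (I − K·H)·P̄ = [24156836/366151 7165104/366151 30945402/366151; 7165104/366151 7351452/366151 14571588/366151; 30945402/366151 14571588/366151 45927158/366151]
step 2: x̄ = F·x = [6046434/366151, -892386/366151, -11385366/366151]
step 2: P̄ = F·P·Fᵀ + Q = [102653145/366151 6604040/366151 -15779250/366151; 6604040/366151 48677786/366151 210403516/366151; -15779250/366151 210403516/366151 996080550/366151]
step 2: y = z − H·x̄ = [-15807112/366151]
step 2: S = H·P̄·Hᵀ + R = [772103331/366151]
step 2: K = P̄·Hᵀ·S⁻¹ = [125036435/772103331; -51707230/257367777; -801456284/772103331]
step 2: x' = x̄ + K·y = [7352176834/772103331, 1604995138/257367777, 10591341362/772103331]
step 2: P' = (I − K·H)·P̄ = [173766356270/772103331 22299419630/257367777 240414542290/772103331; 22299419630/257367777 4103207574/85789259 34712456812/257367777; 240414542290/772103331 34712456812/257367777 346154825294/772103331]

step 0: x' = [-563/157, 1105/157, 850/157], P' = [2060/157 -1404/157 490/157; -1404/157 4706/157 3306/157; 490/157 3306/157 3944/157]
step 1: x' = [178710/366151, 1423506/366151, 2312046/366151], P' = [24156836/366151 7165104/366151 30945402/366151; 7165104/366151 7351452/366151 14571588/366151; 30945402/366151 14571588/366151 45927158/366151]
step 2: x' = [7352176834/772103331, 1604995138/257367777, 10591341362/772103331], P' = [173766356270/772103331 22299419630/257367777 240414542290/772103331; 22299419630/257367777 4103207574/85789259 34712456812/257367777; 240414542290/772103331 34712456812/257367777 346154825294/772103331]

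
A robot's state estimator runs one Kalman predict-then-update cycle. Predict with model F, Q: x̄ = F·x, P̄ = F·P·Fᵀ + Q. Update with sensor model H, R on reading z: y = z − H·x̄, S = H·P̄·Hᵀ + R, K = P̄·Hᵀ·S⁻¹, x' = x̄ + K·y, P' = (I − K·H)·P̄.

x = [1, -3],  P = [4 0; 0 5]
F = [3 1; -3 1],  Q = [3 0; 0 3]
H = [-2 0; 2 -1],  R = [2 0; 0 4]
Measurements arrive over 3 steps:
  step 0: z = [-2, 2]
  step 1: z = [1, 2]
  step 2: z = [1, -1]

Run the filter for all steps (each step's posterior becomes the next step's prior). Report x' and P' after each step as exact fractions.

step 0: x' = [913/1325, -2012/1325], P' = [1151/2650 913/1325; 913/1325 5938/1325]
step 1: x' = [-575588/1112773, -190034/58567], P' = [462224/1112773 31652/58567; 31652/58567 192044/58567]
step 2: x' = [-302015085/390562861, -400168857/390562861], P' = [158753105/390562861 197417498/390562861; 197417498/390562861 1226928680/390562861]

step 0: x̄ = F·x = [0, -6]
step 0: P̄ = F·P·Fᵀ + Q = [44 -31; -31 44]
step 0: y = z − H·x̄ = [-2, -4]
step 0: S = H·P̄·Hᵀ + R = [178 -238; -238 348]
step 0: K = P̄·Hᵀ·S⁻¹ = [-1151/2650 119/2650; -913/1325 -1028/1325]
step 0: x' = x̄ + K·y = [913/1325, -2012/1325]
step 0: P' = (I − K·H)·P̄ = [1151/2650 913/1325; 913/1325 5938/1325]
step 1: x̄ = F·x = [727/1325, -4751/1325]
step 1: P̄ = F·P·Fᵀ + Q = [41141/2650 1517/2650; 1517/2650 19229/2650]
step 1: y = z − H·x̄ = [2779/1325, -711/265]
step 1: S = H·P̄·Hᵀ + R = [84932/1325 -16153/265; -16153/265 7533/106]
step 1: K = P̄·Hᵀ·S⁻¹ = [-462224/1112773 80765/1112773; -31652/58567 -32185/58567]
step 1: x' = x̄ + K·y = [-575588/1112773, -190034/58567]
step 1: P' = (I − K·H)·P̄ = [462224/1112773 31652/58567; 31652/58567 192044/58567]
step 2: x̄ = F·x = [-5337410/1112773, -1883882/1112773]
step 2: P̄ = F·P·Fᵀ + Q = [14755499/1112773 -511180/1112773; -511180/1112773 7538843/1112773]
step 2: y = z − H·x̄ = [-9562047/1112773, 7678165/1112773]
step 2: S = H·P̄·Hᵀ + R = [61247542/1112773 -60044356/1112773; -60044356/1112773 73056651/1112773]
step 2: K = P̄·Hᵀ·S⁻¹ = [-158753105/390562861 30022178/390562861; -197417498/390562861 -208023421/390562861]
step 2: x' = x̄ + K·y = [-302015085/390562861, -400168857/390562861]
step 2: P' = (I − K·H)·P̄ = [158753105/390562861 197417498/390562861; 197417498/390562861 1226928680/390562861]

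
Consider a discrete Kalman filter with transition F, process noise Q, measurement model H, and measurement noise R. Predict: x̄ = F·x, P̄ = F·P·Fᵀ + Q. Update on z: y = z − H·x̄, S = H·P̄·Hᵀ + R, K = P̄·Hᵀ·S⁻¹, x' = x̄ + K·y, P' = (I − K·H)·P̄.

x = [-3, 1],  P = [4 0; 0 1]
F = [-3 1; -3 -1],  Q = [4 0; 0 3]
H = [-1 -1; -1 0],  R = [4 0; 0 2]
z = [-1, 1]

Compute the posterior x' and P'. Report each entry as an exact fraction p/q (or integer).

x' = [-9/127, 76/127]
P' = [1158/889 -550/889; -550/889 2810/889]

x̄ = F·x = [10, 8]
P̄ = F·P·Fᵀ + Q = [41 35; 35 40]
y = z − H·x̄ = [17, 11]
S = H·P̄·Hᵀ + R = [155 76; 76 43]
K = P̄·Hᵀ·S⁻¹ = [-152/889 -579/889; -565/889 275/889]
x' = x̄ + K·y = [-9/127, 76/127]
P' = (I − K·H)·P̄ = [1158/889 -550/889; -550/889 2810/889]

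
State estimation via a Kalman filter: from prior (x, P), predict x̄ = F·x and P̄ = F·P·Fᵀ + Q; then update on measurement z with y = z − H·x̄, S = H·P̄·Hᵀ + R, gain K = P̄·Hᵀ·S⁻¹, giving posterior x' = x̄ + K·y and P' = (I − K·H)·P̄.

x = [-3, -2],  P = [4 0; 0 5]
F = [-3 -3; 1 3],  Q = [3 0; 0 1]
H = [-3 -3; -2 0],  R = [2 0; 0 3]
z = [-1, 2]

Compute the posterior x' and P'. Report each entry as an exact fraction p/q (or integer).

x̄ = F·x = [15, -9]
P̄ = F·P·Fᵀ + Q = [84 -57; -57 50]
y = z − H·x̄ = [17, 32]
S = H·P̄·Hᵀ + R = [182 162; 162 339]
K = P̄·Hᵀ·S⁻¹ = [-81/11818 -2909/5909; -3783/11818 2891/5909]
x' = x̄ + K·y = [-10283/11818, 14351/11818]
P' = (I − K·H)·P̄ = [8727/11818 -8673/11818; -8673/11818 11195/11818]

x' = [-10283/11818, 14351/11818]
P' = [8727/11818 -8673/11818; -8673/11818 11195/11818]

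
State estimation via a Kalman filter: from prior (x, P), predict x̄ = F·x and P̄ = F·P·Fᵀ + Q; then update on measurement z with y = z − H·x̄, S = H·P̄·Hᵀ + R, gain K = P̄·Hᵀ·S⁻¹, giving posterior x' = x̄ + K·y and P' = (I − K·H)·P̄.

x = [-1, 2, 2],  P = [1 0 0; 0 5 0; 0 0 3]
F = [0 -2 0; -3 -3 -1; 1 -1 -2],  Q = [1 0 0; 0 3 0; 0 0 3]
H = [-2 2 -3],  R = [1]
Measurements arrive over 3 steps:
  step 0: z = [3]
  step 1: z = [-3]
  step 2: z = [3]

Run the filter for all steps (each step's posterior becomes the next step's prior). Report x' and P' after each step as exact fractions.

step 0: x̄ = F·x = [-4, -5, -7]
step 0: P̄ = F·P·Fᵀ + Q = [21 30 10; 30 60 18; 10 18 21]
step 0: y = z − H·x̄ = [-16]
step 0: S = H·P̄·Hᵀ + R = [178]
step 0: K = P̄·Hᵀ·S⁻¹ = [-6/89; 3/89; -47/178]
step 0: x' = x̄ + K·y = [-260/89, -493/89, -247/89]
step 0: P' = (I − K·H)·P̄ = [1797/89 2706/89 608/89; 2706/89 5322/89 1743/89; 608/89 1743/89 1529/178]
step 1: x̄ = F·x = [986/89, 2506/89, 727/89]
step 1: P̄ = F·P·Fᵀ + Q = [21377/89 51654/89 12204/89; 51654/89 255833/178 27345/89; 12204/89 27345/89 9572/89]
step 1: y = z − H·x̄ = [-1126/89]
step 1: S = H·P̄·Hᵀ + R = [88487/89]
step 1: K = P̄·Hᵀ·S⁻¹ = [23942/88487; 10070/12641; 1566/88487]
step 1: x' = x̄ + K·y = [677410/88487, 228534/12641, 702997/88487]
step 1: P' = (I − K·H)·P̄ = [14813115/88487 4627666/12641 11712384/88487; 4627666/12641 20385577/25282 3706725/12641; 11712384/88487 3706725/12641 9489272/88487]
step 2: x̄ = F·x = [-457068/12641, -7534441/88487, -2328322/88487]
step 2: P̄ = F·P·Fᵀ + Q = [40783795/12641 96336177/12641 25957145/12641; 96336177/12641 3188522227/176974 857558405/176974; 25957145/12641 857558405/176974 233073247/176974]
step 2: y = z − H·x̄ = [1950425/88487]
step 2: S = H·P̄·Hᵀ + R = [416265301/176974]
step 2: K = P̄·Hᵀ·S⁻¹ = [465266606/416265301; 1106956283/416265301; 289097009/416265301]
step 2: x' = x̄ + K·y = [-4795769098/416265301, -11044460118/416265301, -4580759031/416265301]
step 2: P' = (I − K·H)·P̄ = [119810182081/416265301 262128421370/416265301 94723737324/416265301; 262128421370/416265301 575897883837/416265301 208810656217/416265301; 94723737324/416265301 208810656217/416265301 75961580259/416265301]

step 0: x' = [-260/89, -493/89, -247/89], P' = [1797/89 2706/89 608/89; 2706/89 5322/89 1743/89; 608/89 1743/89 1529/178]
step 1: x' = [677410/88487, 228534/12641, 702997/88487], P' = [14813115/88487 4627666/12641 11712384/88487; 4627666/12641 20385577/25282 3706725/12641; 11712384/88487 3706725/12641 9489272/88487]
step 2: x' = [-4795769098/416265301, -11044460118/416265301, -4580759031/416265301], P' = [119810182081/416265301 262128421370/416265301 94723737324/416265301; 262128421370/416265301 575897883837/416265301 208810656217/416265301; 94723737324/416265301 208810656217/416265301 75961580259/416265301]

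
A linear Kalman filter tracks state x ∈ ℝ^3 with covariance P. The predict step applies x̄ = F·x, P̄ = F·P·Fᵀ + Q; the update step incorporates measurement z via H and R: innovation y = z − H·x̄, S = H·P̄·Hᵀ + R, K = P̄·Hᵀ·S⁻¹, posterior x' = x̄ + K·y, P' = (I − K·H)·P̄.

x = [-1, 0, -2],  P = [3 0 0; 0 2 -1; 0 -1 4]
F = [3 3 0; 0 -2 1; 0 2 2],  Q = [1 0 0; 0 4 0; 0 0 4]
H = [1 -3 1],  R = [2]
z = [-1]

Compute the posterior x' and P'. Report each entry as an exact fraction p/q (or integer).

x' = [-3, -2, -4]
P' = [6139/338 2011/338 44/169; 2011/338 1431/338 1068/169; 44/169 1068/169 3180/169]

x̄ = F·x = [-3, -2, -4]
P̄ = F·P·Fᵀ + Q = [46 -15 6; -15 20 2; 6 2 20]
y = z − H·x̄ = [0]
S = H·P̄·Hᵀ + R = [338]
K = P̄·Hᵀ·S⁻¹ = [97/338; -73/338; 10/169]
x' = x̄ + K·y = [-3, -2, -4]
P' = (I − K·H)·P̄ = [6139/338 2011/338 44/169; 2011/338 1431/338 1068/169; 44/169 1068/169 3180/169]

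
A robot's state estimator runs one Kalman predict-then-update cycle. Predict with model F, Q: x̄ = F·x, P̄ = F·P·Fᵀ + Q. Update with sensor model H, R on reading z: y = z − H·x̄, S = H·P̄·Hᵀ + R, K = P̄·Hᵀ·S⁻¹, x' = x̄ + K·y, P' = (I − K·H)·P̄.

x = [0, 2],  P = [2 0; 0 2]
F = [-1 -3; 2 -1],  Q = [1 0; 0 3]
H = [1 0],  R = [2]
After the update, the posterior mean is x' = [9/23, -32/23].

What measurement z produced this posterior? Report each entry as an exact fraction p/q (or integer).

z = [1]

x̄ = F·x = [-6, -2]
P̄ = F·P·Fᵀ + Q = [21 2; 2 13]
S = H·P̄·Hᵀ + R = [23]
K = P̄·Hᵀ·S⁻¹ = [21/23; 2/23]
x' − x̄ = [147/23, 14/23] = K·y
y = (KᵀK)⁻¹·Kᵀ·(x' − x̄) = [7]
z = y + H·x̄ = [7] + [-6] = [1]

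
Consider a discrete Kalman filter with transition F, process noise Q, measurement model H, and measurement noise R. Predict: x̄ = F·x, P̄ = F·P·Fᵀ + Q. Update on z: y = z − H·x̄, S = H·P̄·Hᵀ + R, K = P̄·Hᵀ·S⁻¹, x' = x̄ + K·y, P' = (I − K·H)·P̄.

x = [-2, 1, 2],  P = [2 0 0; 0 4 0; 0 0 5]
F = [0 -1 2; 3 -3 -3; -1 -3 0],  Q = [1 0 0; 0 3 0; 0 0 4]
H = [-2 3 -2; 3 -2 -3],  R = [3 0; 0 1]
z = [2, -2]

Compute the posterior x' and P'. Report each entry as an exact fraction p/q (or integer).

x' = [-984255/383108, -156201/95777, -14231/17414]
P' = [7423227/766216 847686/95777 132357/34828; 847686/95777 791826/95777 29622/8707; 132357/34828 29622/8707 28101/17414]

x̄ = F·x = [3, -15, -1]
P̄ = F·P·Fᵀ + Q = [25 -18 12; -18 102 30; 12 30 42]
y = z − H·x̄ = [51, -44]
S = H·P̄·Hᵀ + R = [1141 -894; -894 1372]
K = P̄·Hᵀ·S⁻¹ = [-54283/383108 -28857/766216; 9474/95777 -18120/95777; -3609/17414 -8511/34828]
x' = x̄ + K·y = [-984255/383108, -156201/95777, -14231/17414]
P' = (I − K·H)·P̄ = [7423227/766216 847686/95777 132357/34828; 847686/95777 791826/95777 29622/8707; 132357/34828 29622/8707 28101/17414]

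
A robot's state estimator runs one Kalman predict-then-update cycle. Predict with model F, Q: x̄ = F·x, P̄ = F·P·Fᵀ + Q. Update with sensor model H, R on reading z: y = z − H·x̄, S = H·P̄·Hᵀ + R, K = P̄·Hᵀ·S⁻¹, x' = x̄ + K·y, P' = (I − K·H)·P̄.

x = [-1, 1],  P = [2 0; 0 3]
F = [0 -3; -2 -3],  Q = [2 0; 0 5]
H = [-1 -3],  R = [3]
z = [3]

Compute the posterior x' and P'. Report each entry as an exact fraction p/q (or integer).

x' = [-666/277, -113/554]
P' = [1983/277 -606/277; -606/277 551/554]

x̄ = F·x = [-3, -1]
P̄ = F·P·Fᵀ + Q = [29 27; 27 40]
y = z − H·x̄ = [-3]
S = H·P̄·Hᵀ + R = [554]
K = P̄·Hᵀ·S⁻¹ = [-55/277; -147/554]
x' = x̄ + K·y = [-666/277, -113/554]
P' = (I − K·H)·P̄ = [1983/277 -606/277; -606/277 551/554]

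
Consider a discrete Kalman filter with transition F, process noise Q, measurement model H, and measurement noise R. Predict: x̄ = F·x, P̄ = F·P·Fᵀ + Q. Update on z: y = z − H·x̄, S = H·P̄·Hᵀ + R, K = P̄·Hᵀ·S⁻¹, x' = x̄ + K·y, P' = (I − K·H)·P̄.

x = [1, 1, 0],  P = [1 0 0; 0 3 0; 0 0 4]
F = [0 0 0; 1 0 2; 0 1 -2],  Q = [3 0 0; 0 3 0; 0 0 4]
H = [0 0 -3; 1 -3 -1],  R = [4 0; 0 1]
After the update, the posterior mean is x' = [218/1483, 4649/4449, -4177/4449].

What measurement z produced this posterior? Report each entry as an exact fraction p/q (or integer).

z = [3, -2]

x̄ = F·x = [0, 1, 1]
P̄ = F·P·Fᵀ + Q = [3 0 0; 0 20 -16; 0 -16 23]
S = H·P̄·Hᵀ + R = [211 -75; -75 111]
K = P̄·Hᵀ·S⁻¹ = [75/5932 211/5932; 169/1483 -1421/4449; -482/1483 25/4449]
x' − x̄ = [218/1483, 200/4449, -8626/4449] = K·y
y = (KᵀK)⁻¹·Kᵀ·(x' − x̄) = [6, 2]
z = y + H·x̄ = [6, 2] + [-3, -4] = [3, -2]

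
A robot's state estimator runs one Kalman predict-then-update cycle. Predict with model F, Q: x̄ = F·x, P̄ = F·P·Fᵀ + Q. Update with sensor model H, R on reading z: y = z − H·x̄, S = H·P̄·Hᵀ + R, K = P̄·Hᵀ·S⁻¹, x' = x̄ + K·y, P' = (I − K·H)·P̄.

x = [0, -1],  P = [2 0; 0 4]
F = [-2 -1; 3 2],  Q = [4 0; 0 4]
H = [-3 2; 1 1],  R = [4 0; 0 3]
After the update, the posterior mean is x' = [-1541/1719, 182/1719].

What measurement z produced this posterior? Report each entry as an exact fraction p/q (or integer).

z = [3, -1]

x̄ = F·x = [1, -2]
P̄ = F·P·Fᵀ + Q = [16 -20; -20 38]
S = H·P̄·Hᵀ + R = [540 48; 48 17]
K = P̄·Hᵀ·S⁻¹ = [-326/1719 172/573; 362/1719 266/573]
x' − x̄ = [-3260/1719, 3620/1719] = K·y
y = (KᵀK)⁻¹·Kᵀ·(x' − x̄) = [10, 0]
z = y + H·x̄ = [10, 0] + [-7, -1] = [3, -1]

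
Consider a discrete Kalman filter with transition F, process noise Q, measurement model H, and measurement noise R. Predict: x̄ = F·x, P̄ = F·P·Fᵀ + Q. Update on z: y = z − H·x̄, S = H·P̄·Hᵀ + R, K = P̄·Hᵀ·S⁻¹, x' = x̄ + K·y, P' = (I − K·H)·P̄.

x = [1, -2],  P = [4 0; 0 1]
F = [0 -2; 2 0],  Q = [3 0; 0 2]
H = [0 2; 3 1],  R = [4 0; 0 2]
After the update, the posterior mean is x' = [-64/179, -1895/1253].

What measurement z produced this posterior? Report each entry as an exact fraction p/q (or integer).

x̄ = F·x = [4, 2]
P̄ = F·P·Fᵀ + Q = [7 0; 0 18]
S = H·P̄·Hᵀ + R = [76 36; 36 83]
K = P̄·Hᵀ·S⁻¹ = [-27/179 57/179; 585/1253 18/1253]
x' − x̄ = [-780/179, -4401/1253] = K·y
y = (KᵀK)⁻¹·Kᵀ·(x' − x̄) = [-7, -17]
z = y + H·x̄ = [-7, -17] + [4, 14] = [-3, -3]

z = [-3, -3]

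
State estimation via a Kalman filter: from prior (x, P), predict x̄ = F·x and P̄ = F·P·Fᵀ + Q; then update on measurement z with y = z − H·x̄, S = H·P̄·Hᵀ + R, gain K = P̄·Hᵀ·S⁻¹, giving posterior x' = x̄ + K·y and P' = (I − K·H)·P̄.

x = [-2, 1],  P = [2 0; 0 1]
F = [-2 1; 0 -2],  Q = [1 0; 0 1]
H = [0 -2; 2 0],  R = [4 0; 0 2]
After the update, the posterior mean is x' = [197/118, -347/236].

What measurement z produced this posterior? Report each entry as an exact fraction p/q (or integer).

z = [3, 3]

x̄ = F·x = [5, -2]
P̄ = F·P·Fᵀ + Q = [10 -2; -2 5]
S = H·P̄·Hᵀ + R = [24 8; 8 42]
K = P̄·Hᵀ·S⁻¹ = [1/118 28/59; -97/236 -1/59]
x' − x̄ = [-393/118, 125/236] = K·y
y = (KᵀK)⁻¹·Kᵀ·(x' − x̄) = [-1, -7]
z = y + H·x̄ = [-1, -7] + [4, 10] = [3, 3]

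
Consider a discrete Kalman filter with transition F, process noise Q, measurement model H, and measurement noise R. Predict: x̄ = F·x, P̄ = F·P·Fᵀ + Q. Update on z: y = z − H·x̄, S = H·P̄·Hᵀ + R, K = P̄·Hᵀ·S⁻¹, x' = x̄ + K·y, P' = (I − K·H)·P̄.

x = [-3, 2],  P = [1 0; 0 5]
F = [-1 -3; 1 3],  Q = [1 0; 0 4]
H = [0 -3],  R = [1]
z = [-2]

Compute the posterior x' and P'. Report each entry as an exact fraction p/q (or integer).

x' = [-387/451, 303/451]
P' = [2153/451 -46/451; -46/451 50/451]

x̄ = F·x = [-3, 3]
P̄ = F·P·Fᵀ + Q = [47 -46; -46 50]
y = z − H·x̄ = [7]
S = H·P̄·Hᵀ + R = [451]
K = P̄·Hᵀ·S⁻¹ = [138/451; -150/451]
x' = x̄ + K·y = [-387/451, 303/451]
P' = (I − K·H)·P̄ = [2153/451 -46/451; -46/451 50/451]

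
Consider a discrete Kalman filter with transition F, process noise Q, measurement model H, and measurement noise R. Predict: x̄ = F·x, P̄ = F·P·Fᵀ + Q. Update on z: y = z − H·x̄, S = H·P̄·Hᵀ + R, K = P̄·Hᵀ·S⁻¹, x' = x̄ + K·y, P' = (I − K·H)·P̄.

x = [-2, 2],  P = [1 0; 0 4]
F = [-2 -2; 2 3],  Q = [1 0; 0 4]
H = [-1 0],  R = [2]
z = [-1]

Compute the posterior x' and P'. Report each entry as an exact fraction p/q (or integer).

x' = [21/23, 18/23]
P' = [42/23 -56/23; -56/23 228/23]

x̄ = F·x = [0, 2]
P̄ = F·P·Fᵀ + Q = [21 -28; -28 44]
y = z − H·x̄ = [-1]
S = H·P̄·Hᵀ + R = [23]
K = P̄·Hᵀ·S⁻¹ = [-21/23; 28/23]
x' = x̄ + K·y = [21/23, 18/23]
P' = (I − K·H)·P̄ = [42/23 -56/23; -56/23 228/23]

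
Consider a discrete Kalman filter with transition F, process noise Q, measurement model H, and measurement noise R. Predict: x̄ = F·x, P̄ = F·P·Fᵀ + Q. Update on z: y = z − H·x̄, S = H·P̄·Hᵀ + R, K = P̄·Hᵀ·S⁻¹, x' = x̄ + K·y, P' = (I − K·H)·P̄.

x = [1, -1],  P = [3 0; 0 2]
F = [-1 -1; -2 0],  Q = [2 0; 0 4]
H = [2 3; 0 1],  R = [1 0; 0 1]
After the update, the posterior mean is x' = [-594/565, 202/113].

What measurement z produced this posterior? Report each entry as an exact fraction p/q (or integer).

x̄ = F·x = [0, -2]
P̄ = F·P·Fᵀ + Q = [7 6; 6 16]
S = H·P̄·Hᵀ + R = [245 60; 60 17]
K = P̄·Hᵀ·S⁻¹ = [184/565 -90/113; 12/113 64/113]
x' − x̄ = [-594/565, 428/113] = K·y
y = (KᵀK)⁻¹·Kᵀ·(x' − x̄) = [9, 5]
z = y + H·x̄ = [9, 5] + [-6, -2] = [3, 3]

z = [3, 3]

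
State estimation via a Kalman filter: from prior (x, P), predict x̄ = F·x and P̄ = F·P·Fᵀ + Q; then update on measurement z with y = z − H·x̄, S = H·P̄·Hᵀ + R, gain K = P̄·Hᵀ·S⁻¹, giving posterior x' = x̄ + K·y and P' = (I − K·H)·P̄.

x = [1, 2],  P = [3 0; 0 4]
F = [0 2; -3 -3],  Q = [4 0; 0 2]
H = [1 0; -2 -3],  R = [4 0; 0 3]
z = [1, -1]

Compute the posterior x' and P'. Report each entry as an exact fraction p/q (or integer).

x̄ = F·x = [4, -9]
P̄ = F·P·Fᵀ + Q = [20 -24; -24 65]
y = z − H·x̄ = [-3, -20]
S = H·P̄·Hᵀ + R = [24 32; 32 380]
K = P̄·Hᵀ·S⁻¹ = [411/506 4/253; -6/11 -15/44]
x' = x̄ + K·y = [631/506, -6/11]
P' = (I − K·H)·P̄ = [822/253 -24/11; -24/11 79/44]

x' = [631/506, -6/11]
P' = [822/253 -24/11; -24/11 79/44]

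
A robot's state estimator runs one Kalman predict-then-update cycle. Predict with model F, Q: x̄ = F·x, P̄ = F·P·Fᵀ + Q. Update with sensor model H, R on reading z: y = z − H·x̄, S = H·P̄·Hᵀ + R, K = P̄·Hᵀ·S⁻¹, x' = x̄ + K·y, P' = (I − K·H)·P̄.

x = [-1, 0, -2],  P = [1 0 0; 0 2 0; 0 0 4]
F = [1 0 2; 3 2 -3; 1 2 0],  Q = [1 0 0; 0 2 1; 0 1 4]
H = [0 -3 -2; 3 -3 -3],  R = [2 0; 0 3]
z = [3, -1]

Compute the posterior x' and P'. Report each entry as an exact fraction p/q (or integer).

x' = [-37085/20511, -833/2279, -21251/20511]
P' = [28247/20511 -2864/2279 46721/20511; -2864/2279 5918/2279 -8558/2279; 46721/20511 -8558/2279 121031/20511]

x̄ = F·x = [-5, 3, -1]
P̄ = F·P·Fᵀ + Q = [18 -21 1; -21 55 12; 1 12 13]
y = z − H·x̄ = [10, 20]
S = H·P̄·Hᵀ + R = [693 936; 936 1353]
K = P̄·Hᵀ·S⁻¹ = [-8057/20511 2434/6837; -319/2279 -224/2279; -5498/20511 904/6837]
x' = x̄ + K·y = [-37085/20511, -833/2279, -21251/20511]
P' = (I − K·H)·P̄ = [28247/20511 -2864/2279 46721/20511; -2864/2279 5918/2279 -8558/2279; 46721/20511 -8558/2279 121031/20511]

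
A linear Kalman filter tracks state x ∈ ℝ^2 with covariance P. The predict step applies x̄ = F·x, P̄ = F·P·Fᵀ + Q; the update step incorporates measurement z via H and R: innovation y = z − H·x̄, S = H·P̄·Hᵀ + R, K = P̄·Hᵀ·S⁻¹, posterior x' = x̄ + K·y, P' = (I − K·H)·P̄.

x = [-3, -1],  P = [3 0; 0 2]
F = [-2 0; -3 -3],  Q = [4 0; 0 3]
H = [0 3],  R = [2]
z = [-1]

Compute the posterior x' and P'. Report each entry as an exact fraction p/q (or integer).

x' = [303/217, -60/217]
P' = [2014/217 18/217; 18/217 48/217]

x̄ = F·x = [6, 12]
P̄ = F·P·Fᵀ + Q = [16 18; 18 48]
y = z − H·x̄ = [-37]
S = H·P̄·Hᵀ + R = [434]
K = P̄·Hᵀ·S⁻¹ = [27/217; 72/217]
x' = x̄ + K·y = [303/217, -60/217]
P' = (I − K·H)·P̄ = [2014/217 18/217; 18/217 48/217]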